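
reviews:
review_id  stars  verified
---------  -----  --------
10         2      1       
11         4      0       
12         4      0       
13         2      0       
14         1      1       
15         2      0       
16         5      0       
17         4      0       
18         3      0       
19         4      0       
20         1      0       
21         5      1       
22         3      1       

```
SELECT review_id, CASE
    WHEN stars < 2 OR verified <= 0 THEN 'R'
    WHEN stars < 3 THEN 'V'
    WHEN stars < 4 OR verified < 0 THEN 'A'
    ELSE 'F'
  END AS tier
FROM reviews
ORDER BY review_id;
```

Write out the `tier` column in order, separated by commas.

review_id=10: stars < 3 → V
review_id=11: stars < 2 OR verified <= 0 → R
review_id=12: stars < 2 OR verified <= 0 → R
review_id=13: stars < 2 OR verified <= 0 → R
review_id=14: stars < 2 OR verified <= 0 → R
review_id=15: stars < 2 OR verified <= 0 → R
review_id=16: stars < 2 OR verified <= 0 → R
review_id=17: stars < 2 OR verified <= 0 → R
review_id=18: stars < 2 OR verified <= 0 → R
review_id=19: stars < 2 OR verified <= 0 → R
review_id=20: stars < 2 OR verified <= 0 → R
review_id=21: ELSE → F
review_id=22: stars < 4 OR verified < 0 → A

V, R, R, R, R, R, R, R, R, R, R, F, A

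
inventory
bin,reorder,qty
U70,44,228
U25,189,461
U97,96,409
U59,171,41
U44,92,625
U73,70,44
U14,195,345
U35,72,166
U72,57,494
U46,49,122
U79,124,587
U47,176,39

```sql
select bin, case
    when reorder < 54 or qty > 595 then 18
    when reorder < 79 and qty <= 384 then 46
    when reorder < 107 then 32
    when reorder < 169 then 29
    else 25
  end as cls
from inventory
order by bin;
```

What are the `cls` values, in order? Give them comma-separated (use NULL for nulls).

25, 25, 46, 18, 18, 25, 25, 18, 32, 46, 29, 32

bin=U14: ELSE → 25
bin=U25: ELSE → 25
bin=U35: reorder < 79 and qty <= 384 → 46
bin=U44: reorder < 54 or qty > 595 → 18
bin=U46: reorder < 54 or qty > 595 → 18
bin=U47: ELSE → 25
bin=U59: ELSE → 25
bin=U70: reorder < 54 or qty > 595 → 18
bin=U72: reorder < 107 → 32
bin=U73: reorder < 79 and qty <= 384 → 46
bin=U79: reorder < 169 → 29
bin=U97: reorder < 107 → 32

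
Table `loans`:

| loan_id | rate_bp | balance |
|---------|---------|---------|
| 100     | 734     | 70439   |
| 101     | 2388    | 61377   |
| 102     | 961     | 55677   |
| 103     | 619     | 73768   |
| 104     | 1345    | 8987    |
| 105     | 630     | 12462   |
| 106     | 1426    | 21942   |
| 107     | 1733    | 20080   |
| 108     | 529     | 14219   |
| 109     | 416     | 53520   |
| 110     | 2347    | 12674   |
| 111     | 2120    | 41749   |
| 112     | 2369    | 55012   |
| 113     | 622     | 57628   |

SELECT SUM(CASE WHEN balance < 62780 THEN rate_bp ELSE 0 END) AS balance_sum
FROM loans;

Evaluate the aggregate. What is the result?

loan_id=100: ✗
loan_id=101: ✓ → 2388
loan_id=102: ✓ → 961
loan_id=103: ✗
loan_id=104: ✓ → 1345
loan_id=105: ✓ → 630
loan_id=106: ✓ → 1426
loan_id=107: ✓ → 1733
loan_id=108: ✓ → 529
loan_id=109: ✓ → 416
loan_id=110: ✓ → 2347
loan_id=111: ✓ → 2120
loan_id=112: ✓ → 2369
loan_id=113: ✓ → 622
balance_sum = 2388 + 961 + 1345 + 630 + 1426 + 1733 + 529 + 416 + 2347 + 2120 + 2369 + 622 = 16886

16886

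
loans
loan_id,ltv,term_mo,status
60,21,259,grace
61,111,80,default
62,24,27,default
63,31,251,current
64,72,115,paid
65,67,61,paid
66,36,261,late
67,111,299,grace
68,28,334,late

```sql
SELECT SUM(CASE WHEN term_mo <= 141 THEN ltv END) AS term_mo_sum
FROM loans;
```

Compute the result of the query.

loan_id=60: ✗
loan_id=61: ✓ → 111
loan_id=62: ✓ → 24
loan_id=63: ✗
loan_id=64: ✓ → 72
loan_id=65: ✓ → 67
loan_id=66: ✗
loan_id=67: ✗
loan_id=68: ✗
term_mo_sum = 111 + 24 + 72 + 67 = 274

274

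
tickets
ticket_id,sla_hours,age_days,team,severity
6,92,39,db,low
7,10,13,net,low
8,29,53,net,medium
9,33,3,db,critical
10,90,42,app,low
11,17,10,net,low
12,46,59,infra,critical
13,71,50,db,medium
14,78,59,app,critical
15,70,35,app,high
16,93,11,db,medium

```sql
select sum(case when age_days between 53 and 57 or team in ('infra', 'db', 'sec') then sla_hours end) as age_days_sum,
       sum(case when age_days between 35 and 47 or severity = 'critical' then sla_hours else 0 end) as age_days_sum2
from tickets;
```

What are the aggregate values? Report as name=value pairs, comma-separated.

age_days_sum=364, age_days_sum2=409

[age_days_sum: age_days between 53 and 57 or team in ('infra', 'db', 'sec')]
ticket_id=6: ✓ → 92
ticket_id=7: ✗
ticket_id=8: ✓ → 29
ticket_id=9: ✓ → 33
ticket_id=10: ✗
ticket_id=11: ✗
ticket_id=12: ✓ → 46
ticket_id=13: ✓ → 71
ticket_id=14: ✗
ticket_id=15: ✗
ticket_id=16: ✓ → 93
age_days_sum = 92 + 29 + 33 + 46 + 71 + 93 = 364
—
[age_days_sum2: age_days between 35 and 47 or severity = 'critical']
ticket_id=6: ✓ → 92
ticket_id=7: ✗
ticket_id=8: ✗
ticket_id=9: ✓ → 33
ticket_id=10: ✓ → 90
ticket_id=11: ✗
ticket_id=12: ✓ → 46
ticket_id=13: ✗
ticket_id=14: ✓ → 78
ticket_id=15: ✓ → 70
ticket_id=16: ✗
age_days_sum2 = 92 + 33 + 90 + 46 + 78 + 70 = 409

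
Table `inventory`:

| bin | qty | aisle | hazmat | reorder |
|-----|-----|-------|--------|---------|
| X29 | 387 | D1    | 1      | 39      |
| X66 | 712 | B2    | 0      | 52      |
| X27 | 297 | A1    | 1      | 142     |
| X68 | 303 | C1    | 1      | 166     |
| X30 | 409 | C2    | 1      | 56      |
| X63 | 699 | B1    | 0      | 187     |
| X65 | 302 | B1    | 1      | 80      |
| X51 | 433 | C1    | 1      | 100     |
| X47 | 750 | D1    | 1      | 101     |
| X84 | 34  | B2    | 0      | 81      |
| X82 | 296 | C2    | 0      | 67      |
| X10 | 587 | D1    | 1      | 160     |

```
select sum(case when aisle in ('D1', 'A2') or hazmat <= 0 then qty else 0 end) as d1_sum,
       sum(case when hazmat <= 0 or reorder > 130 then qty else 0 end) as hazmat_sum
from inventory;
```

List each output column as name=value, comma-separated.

[d1_sum: aisle in ('D1', 'A2') or hazmat <= 0]
bin=X29: ✓ → 387
bin=X66: ✓ → 712
bin=X27: ✗
bin=X68: ✗
bin=X30: ✗
bin=X63: ✓ → 699
bin=X65: ✗
bin=X51: ✗
bin=X47: ✓ → 750
bin=X84: ✓ → 34
bin=X82: ✓ → 296
bin=X10: ✓ → 587
d1_sum = 387 + 712 + 699 + 750 + 34 + 296 + 587 = 3465
—
[hazmat_sum: hazmat <= 0 or reorder > 130]
bin=X29: ✗
bin=X66: ✓ → 712
bin=X27: ✓ → 297
bin=X68: ✓ → 303
bin=X30: ✗
bin=X63: ✓ → 699
bin=X65: ✗
bin=X51: ✗
bin=X47: ✗
bin=X84: ✓ → 34
bin=X82: ✓ → 296
bin=X10: ✓ → 587
hazmat_sum = 712 + 297 + 303 + 699 + 34 + 296 + 587 = 2928

d1_sum=3465, hazmat_sum=2928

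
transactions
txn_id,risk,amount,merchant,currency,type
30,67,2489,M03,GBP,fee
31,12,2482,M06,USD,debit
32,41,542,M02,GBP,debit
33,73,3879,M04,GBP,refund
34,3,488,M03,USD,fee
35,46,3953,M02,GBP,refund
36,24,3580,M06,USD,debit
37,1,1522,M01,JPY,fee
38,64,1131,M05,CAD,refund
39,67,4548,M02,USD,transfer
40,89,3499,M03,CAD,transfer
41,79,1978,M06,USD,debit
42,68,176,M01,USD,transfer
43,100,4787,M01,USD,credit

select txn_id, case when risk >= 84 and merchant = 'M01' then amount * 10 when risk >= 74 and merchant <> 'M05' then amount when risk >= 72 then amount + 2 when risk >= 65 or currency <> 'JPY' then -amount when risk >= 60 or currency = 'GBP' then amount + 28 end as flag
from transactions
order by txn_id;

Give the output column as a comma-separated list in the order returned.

-2489, -2482, -542, 3881, -488, -3953, -3580, NULL, -1131, -4548, 3499, 1978, -176, 47870

txn_id=30: risk >= 65 or currency <> 'JPY' → -2489
txn_id=31: risk >= 65 or currency <> 'JPY' → -2482
txn_id=32: risk >= 65 or currency <> 'JPY' → -542
txn_id=33: risk >= 72 → 3881
txn_id=34: risk >= 65 or currency <> 'JPY' → -488
txn_id=35: risk >= 65 or currency <> 'JPY' → -3953
txn_id=36: risk >= 65 or currency <> 'JPY' → -3580
txn_id=37: (no match → NULL) → NULL
txn_id=38: risk >= 65 or currency <> 'JPY' → -1131
txn_id=39: risk >= 65 or currency <> 'JPY' → -4548
txn_id=40: risk >= 74 and merchant <> 'M05' → 3499
txn_id=41: risk >= 74 and merchant <> 'M05' → 1978
txn_id=42: risk >= 65 or currency <> 'JPY' → -176
txn_id=43: risk >= 84 and merchant = 'M01' → 47870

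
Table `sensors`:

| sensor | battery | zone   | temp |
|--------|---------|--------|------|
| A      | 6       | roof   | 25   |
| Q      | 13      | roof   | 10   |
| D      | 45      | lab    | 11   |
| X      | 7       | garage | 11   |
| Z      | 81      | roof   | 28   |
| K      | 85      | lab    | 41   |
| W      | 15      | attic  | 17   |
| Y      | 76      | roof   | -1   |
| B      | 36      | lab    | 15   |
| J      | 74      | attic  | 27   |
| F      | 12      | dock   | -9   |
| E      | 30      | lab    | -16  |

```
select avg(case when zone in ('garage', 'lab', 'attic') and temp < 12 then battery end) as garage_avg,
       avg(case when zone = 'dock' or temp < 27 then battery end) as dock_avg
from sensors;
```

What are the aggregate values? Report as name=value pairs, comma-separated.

[garage_avg: zone in ('garage', 'lab', 'attic') and temp < 12]
sensor=A: ✗
sensor=Q: ✗
sensor=D: ✓ → 45
sensor=X: ✓ → 7
sensor=Z: ✗
sensor=K: ✗
sensor=W: ✗
sensor=Y: ✗
sensor=B: ✗
sensor=J: ✗
sensor=F: ✗
sensor=E: ✓ → 30
garage_avg = (45 + 7 + 30) / 3 = 27.3333333333
—
[dock_avg: zone = 'dock' or temp < 27]
sensor=A: ✓ → 6
sensor=Q: ✓ → 13
sensor=D: ✓ → 45
sensor=X: ✓ → 7
sensor=Z: ✗
sensor=K: ✗
sensor=W: ✓ → 15
sensor=Y: ✓ → 76
sensor=B: ✓ → 36
sensor=J: ✗
sensor=F: ✓ → 12
sensor=E: ✓ → 30
dock_avg = (6 + 13 + 45 + 7 + 15 + 76 + 36 + 12 + 30) / 9 = 26.6666666667

garage_avg=27.3333333333, dock_avg=26.6666666667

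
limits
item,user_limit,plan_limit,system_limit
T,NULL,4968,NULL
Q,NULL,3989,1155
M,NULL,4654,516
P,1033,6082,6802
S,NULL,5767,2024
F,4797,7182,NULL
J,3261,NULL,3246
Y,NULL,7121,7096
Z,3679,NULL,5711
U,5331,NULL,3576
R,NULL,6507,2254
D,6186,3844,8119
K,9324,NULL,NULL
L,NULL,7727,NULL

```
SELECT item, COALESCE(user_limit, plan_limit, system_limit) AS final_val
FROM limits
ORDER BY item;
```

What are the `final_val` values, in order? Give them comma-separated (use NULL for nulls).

6186, 4797, 3261, 9324, 7727, 4654, 1033, 3989, 6507, 5767, 4968, 5331, 7121, 3679

item=D: user_limit=6186 → 6186
item=F: user_limit=4797 → 4797
item=J: user_limit=3261 → 3261
item=K: user_limit=9324 → 9324
item=L: user_limit=NULL, plan_limit=7727 → 7727
item=M: user_limit=NULL, plan_limit=4654 → 4654
item=P: user_limit=1033 → 1033
item=Q: user_limit=NULL, plan_limit=3989 → 3989
item=R: user_limit=NULL, plan_limit=6507 → 6507
item=S: user_limit=NULL, plan_limit=5767 → 5767
item=T: user_limit=NULL, plan_limit=4968 → 4968
item=U: user_limit=5331 → 5331
item=Y: user_limit=NULL, plan_limit=7121 → 7121
item=Z: user_limit=3679 → 3679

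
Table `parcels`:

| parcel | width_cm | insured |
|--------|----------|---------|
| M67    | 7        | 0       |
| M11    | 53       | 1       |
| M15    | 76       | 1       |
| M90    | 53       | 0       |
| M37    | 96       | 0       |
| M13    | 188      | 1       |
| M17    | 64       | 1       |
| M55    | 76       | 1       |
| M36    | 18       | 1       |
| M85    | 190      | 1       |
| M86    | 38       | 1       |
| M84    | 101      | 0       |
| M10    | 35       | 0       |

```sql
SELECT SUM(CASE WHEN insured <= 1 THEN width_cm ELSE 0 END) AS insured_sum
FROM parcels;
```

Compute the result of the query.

995

parcel=M67: ✓ → 7
parcel=M11: ✓ → 53
parcel=M15: ✓ → 76
parcel=M90: ✓ → 53
parcel=M37: ✓ → 96
parcel=M13: ✓ → 188
parcel=M17: ✓ → 64
parcel=M55: ✓ → 76
parcel=M36: ✓ → 18
parcel=M85: ✓ → 190
parcel=M86: ✓ → 38
parcel=M84: ✓ → 101
parcel=M10: ✓ → 35
insured_sum = 7 + 53 + 76 + 53 + 96 + 188 + 64 + 76 + 18 + 190 + 38 + 101 + 35 = 995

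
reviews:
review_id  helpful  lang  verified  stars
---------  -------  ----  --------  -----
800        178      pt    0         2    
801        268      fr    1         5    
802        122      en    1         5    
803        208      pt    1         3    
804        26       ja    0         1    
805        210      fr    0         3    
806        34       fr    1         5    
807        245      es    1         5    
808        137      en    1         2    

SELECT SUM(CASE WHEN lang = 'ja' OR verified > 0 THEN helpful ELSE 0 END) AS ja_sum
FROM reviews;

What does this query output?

1040

review_id=800: ✗
review_id=801: ✓ → 268
review_id=802: ✓ → 122
review_id=803: ✓ → 208
review_id=804: ✓ → 26
review_id=805: ✗
review_id=806: ✓ → 34
review_id=807: ✓ → 245
review_id=808: ✓ → 137
ja_sum = 268 + 122 + 208 + 26 + 34 + 245 + 137 = 1040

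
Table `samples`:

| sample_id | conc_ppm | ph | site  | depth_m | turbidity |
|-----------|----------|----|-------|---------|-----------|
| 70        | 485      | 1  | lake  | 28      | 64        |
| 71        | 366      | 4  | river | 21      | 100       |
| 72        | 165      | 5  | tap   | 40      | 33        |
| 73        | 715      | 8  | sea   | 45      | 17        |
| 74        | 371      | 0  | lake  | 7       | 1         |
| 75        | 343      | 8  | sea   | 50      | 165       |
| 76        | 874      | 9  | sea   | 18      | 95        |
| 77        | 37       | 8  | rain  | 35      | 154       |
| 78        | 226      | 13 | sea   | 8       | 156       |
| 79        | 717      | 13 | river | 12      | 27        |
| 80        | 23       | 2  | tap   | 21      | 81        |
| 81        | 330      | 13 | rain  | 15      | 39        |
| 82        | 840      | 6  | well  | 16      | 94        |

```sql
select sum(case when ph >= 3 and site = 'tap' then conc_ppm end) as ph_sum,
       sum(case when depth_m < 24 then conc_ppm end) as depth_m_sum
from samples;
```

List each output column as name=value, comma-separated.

[ph_sum: ph >= 3 and site = 'tap']
sample_id=70: ✗
sample_id=71: ✗
sample_id=72: ✓ → 165
sample_id=73: ✗
sample_id=74: ✗
sample_id=75: ✗
sample_id=76: ✗
sample_id=77: ✗
sample_id=78: ✗
sample_id=79: ✗
sample_id=80: ✗
sample_id=81: ✗
sample_id=82: ✗
ph_sum = 165
—
[depth_m_sum: depth_m < 24]
sample_id=70: ✗
sample_id=71: ✓ → 366
sample_id=72: ✗
sample_id=73: ✗
sample_id=74: ✓ → 371
sample_id=75: ✗
sample_id=76: ✓ → 874
sample_id=77: ✗
sample_id=78: ✓ → 226
sample_id=79: ✓ → 717
sample_id=80: ✓ → 23
sample_id=81: ✓ → 330
sample_id=82: ✓ → 840
depth_m_sum = 366 + 371 + 874 + 226 + 717 + 23 + 330 + 840 = 3747

ph_sum=165, depth_m_sum=3747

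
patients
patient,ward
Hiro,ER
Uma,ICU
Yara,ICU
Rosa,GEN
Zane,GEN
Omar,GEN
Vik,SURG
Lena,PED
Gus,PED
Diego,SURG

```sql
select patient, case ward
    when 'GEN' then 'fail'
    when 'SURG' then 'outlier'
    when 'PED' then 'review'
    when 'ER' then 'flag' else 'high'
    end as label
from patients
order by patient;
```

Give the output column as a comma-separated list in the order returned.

patient=Diego: ward='SURG' → outlier
patient=Gus: ward='PED' → review
patient=Hiro: ward='ER' → flag
patient=Lena: ward='PED' → review
patient=Omar: ward='GEN' → fail
patient=Rosa: ward='GEN' → fail
patient=Uma: ELSE → high
patient=Vik: ward='SURG' → outlier
patient=Yara: ELSE → high
patient=Zane: ward='GEN' → fail

outlier, review, flag, review, fail, fail, high, outlier, high, fail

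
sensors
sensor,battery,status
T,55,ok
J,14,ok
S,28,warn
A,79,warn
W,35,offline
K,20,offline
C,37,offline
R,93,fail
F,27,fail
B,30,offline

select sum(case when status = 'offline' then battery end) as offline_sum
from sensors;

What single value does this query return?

sensor=T: ✗
sensor=J: ✗
sensor=S: ✗
sensor=A: ✗
sensor=W: ✓ → 35
sensor=K: ✓ → 20
sensor=C: ✓ → 37
sensor=R: ✗
sensor=F: ✗
sensor=B: ✓ → 30
offline_sum = 35 + 20 + 37 + 30 = 122

122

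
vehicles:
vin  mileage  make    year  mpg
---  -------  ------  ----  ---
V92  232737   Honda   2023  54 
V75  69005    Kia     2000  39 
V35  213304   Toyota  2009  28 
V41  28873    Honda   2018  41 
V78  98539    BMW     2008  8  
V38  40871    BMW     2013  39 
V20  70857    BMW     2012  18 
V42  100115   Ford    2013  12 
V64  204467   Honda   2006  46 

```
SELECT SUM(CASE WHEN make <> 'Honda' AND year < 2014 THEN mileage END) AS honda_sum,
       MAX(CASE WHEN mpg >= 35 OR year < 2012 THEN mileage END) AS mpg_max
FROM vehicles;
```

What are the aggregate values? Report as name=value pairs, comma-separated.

[honda_sum: make <> 'Honda' AND year < 2014]
vin=V92: ✗
vin=V75: ✓ → 69005
vin=V35: ✓ → 213304
vin=V41: ✗
vin=V78: ✓ → 98539
vin=V38: ✓ → 40871
vin=V20: ✓ → 70857
vin=V42: ✓ → 100115
vin=V64: ✗
honda_sum = 69005 + 213304 + 98539 + 40871 + 70857 + 100115 = 592691
—
[mpg_max: mpg >= 35 OR year < 2012]
vin=V92: ✓ → 232737
vin=V75: ✓ → 69005
vin=V35: ✓ → 213304
vin=V41: ✓ → 28873
vin=V78: ✓ → 98539
vin=V38: ✓ → 40871
vin=V20: ✗
vin=V42: ✗
vin=V64: ✓ → 204467
mpg_max = MAX(232737, 69005, 213304, 28873, 98539, 40871, 204467) = 232737

honda_sum=592691, mpg_max=232737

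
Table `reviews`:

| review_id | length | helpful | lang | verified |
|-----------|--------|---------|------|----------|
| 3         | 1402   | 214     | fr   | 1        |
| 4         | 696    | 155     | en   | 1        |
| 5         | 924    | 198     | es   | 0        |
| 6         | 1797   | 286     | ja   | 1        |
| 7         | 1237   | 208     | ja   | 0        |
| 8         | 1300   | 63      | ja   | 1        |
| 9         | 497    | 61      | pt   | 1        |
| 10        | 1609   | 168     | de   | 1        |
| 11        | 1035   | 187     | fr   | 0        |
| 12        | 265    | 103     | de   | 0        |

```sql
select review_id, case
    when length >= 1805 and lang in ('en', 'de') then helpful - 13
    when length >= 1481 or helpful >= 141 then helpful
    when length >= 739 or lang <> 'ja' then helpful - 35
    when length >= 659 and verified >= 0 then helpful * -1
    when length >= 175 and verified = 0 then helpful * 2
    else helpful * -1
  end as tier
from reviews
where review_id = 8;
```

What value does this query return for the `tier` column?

28

review_id = 8: length=1300, helpful=63, lang=ja, verified=1.
length >= 1805 and lang in ('en', 'de') → false
length >= 1481 or helpful >= 141 → false
length >= 739 or lang <> 'ja' → true → 28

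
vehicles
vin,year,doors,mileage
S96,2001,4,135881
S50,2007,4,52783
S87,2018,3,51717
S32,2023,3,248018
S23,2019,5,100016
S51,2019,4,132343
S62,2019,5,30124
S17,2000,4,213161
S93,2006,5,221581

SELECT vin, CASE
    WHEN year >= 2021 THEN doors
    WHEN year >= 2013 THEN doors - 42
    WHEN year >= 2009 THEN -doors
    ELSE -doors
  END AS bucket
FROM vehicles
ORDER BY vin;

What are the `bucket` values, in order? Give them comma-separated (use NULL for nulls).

-4, -37, 3, -4, -38, -37, -39, -5, -4

vin=S17: ELSE → -4
vin=S23: year >= 2013 → -37
vin=S32: year >= 2021 → 3
vin=S50: ELSE → -4
vin=S51: year >= 2013 → -38
vin=S62: year >= 2013 → -37
vin=S87: year >= 2013 → -39
vin=S93: ELSE → -5
vin=S96: ELSE → -4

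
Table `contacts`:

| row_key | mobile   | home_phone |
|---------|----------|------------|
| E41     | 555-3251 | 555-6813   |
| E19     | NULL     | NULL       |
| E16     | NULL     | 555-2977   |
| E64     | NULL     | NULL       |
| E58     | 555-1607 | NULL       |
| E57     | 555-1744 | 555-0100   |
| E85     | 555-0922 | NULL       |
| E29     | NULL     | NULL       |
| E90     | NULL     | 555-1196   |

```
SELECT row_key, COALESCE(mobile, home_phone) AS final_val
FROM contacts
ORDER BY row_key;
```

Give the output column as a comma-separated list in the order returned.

row_key=E16: mobile=NULL, home_phone=555-2977 → 555-2977
row_key=E19: mobile=NULL, home_phone=NULL (all NULL) → NULL
row_key=E29: mobile=NULL, home_phone=NULL (all NULL) → NULL
row_key=E41: mobile=555-3251 → 555-3251
row_key=E57: mobile=555-1744 → 555-1744
row_key=E58: mobile=555-1607 → 555-1607
row_key=E64: mobile=NULL, home_phone=NULL (all NULL) → NULL
row_key=E85: mobile=555-0922 → 555-0922
row_key=E90: mobile=NULL, home_phone=555-1196 → 555-1196

555-2977, NULL, NULL, 555-3251, 555-1744, 555-1607, NULL, 555-0922, 555-1196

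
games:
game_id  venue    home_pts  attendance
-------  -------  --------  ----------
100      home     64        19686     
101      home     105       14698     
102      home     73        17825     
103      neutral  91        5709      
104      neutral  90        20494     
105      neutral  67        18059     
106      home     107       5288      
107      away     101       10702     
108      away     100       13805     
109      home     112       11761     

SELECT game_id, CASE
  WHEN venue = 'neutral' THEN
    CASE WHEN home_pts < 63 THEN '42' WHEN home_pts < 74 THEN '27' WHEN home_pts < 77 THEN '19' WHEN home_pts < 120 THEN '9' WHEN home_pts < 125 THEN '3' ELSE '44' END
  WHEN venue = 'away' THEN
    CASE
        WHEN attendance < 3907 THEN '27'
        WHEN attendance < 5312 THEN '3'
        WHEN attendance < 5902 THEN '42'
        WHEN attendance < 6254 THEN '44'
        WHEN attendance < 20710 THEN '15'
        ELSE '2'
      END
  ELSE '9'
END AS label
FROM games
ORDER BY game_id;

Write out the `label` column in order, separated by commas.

9, 9, 9, 9, 9, 27, 9, 15, 15, 9

game_id=100: venue='home' → outer ELSE → 9
game_id=101: venue='home' → outer ELSE → 9
game_id=102: venue='home' → outer ELSE → 9
game_id=103: venue='neutral' → inner[home_pts < 120] → 9
game_id=104: venue='neutral' → inner[home_pts < 120] → 9
game_id=105: venue='neutral' → inner[home_pts < 74] → 27
game_id=106: venue='home' → outer ELSE → 9
game_id=107: venue='away' → inner[attendance < 20710] → 15
game_id=108: venue='away' → inner[attendance < 20710] → 15
game_id=109: venue='home' → outer ELSE → 9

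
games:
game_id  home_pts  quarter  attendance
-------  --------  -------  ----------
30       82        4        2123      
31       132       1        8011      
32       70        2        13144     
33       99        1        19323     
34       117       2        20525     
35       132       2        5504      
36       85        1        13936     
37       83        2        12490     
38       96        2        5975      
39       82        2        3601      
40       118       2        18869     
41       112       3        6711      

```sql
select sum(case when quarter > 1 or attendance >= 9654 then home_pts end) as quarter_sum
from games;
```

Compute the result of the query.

1076

game_id=30: ✓ → 82
game_id=31: ✗
game_id=32: ✓ → 70
game_id=33: ✓ → 99
game_id=34: ✓ → 117
game_id=35: ✓ → 132
game_id=36: ✓ → 85
game_id=37: ✓ → 83
game_id=38: ✓ → 96
game_id=39: ✓ → 82
game_id=40: ✓ → 118
game_id=41: ✓ → 112
quarter_sum = 82 + 70 + 99 + 117 + 132 + 85 + 83 + 96 + 82 + 118 + 112 = 1076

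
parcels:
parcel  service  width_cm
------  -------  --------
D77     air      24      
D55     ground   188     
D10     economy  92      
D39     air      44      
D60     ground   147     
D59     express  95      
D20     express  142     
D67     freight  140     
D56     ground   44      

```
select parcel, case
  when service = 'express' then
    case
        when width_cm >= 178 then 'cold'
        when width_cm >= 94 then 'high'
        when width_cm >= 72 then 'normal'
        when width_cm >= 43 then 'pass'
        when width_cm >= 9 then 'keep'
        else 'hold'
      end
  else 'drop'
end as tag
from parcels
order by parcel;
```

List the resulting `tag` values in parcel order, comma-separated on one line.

drop, high, drop, drop, drop, high, drop, drop, drop

parcel=D10: service='economy' → outer ELSE → drop
parcel=D20: service='express' → inner[width_cm >= 94] → high
parcel=D39: service='air' → outer ELSE → drop
parcel=D55: service='ground' → outer ELSE → drop
parcel=D56: service='ground' → outer ELSE → drop
parcel=D59: service='express' → inner[width_cm >= 94] → high
parcel=D60: service='ground' → outer ELSE → drop
parcel=D67: service='freight' → outer ELSE → drop
parcel=D77: service='air' → outer ELSE → drop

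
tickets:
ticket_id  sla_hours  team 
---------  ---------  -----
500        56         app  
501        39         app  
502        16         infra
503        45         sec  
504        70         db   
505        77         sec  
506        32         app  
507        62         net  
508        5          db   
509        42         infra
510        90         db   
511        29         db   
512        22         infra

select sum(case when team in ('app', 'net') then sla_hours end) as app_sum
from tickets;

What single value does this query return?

ticket_id=500: ✓ → 56
ticket_id=501: ✓ → 39
ticket_id=502: ✗
ticket_id=503: ✗
ticket_id=504: ✗
ticket_id=505: ✗
ticket_id=506: ✓ → 32
ticket_id=507: ✓ → 62
ticket_id=508: ✗
ticket_id=509: ✗
ticket_id=510: ✗
ticket_id=511: ✗
ticket_id=512: ✗
app_sum = 56 + 39 + 32 + 62 = 189

189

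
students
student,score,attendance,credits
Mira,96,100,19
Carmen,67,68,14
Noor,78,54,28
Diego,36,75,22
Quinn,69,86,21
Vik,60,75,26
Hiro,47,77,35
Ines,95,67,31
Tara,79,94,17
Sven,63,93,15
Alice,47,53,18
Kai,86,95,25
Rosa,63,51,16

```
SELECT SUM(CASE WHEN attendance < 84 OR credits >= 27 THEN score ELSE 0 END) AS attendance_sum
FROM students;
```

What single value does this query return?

student=Mira: ✗
student=Carmen: ✓ → 67
student=Noor: ✓ → 78
student=Diego: ✓ → 36
student=Quinn: ✗
student=Vik: ✓ → 60
student=Hiro: ✓ → 47
student=Ines: ✓ → 95
student=Tara: ✗
student=Sven: ✗
student=Alice: ✓ → 47
student=Kai: ✗
student=Rosa: ✓ → 63
attendance_sum = 67 + 78 + 36 + 60 + 47 + 95 + 47 + 63 = 493

493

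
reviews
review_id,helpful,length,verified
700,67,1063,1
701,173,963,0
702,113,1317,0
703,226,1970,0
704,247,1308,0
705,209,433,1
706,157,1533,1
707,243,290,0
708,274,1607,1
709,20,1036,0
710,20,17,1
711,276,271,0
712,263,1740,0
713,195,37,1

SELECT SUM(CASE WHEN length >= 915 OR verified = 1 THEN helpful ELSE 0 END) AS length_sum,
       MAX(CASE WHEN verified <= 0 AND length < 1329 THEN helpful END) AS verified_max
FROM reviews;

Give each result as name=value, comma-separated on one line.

[length_sum: length >= 915 OR verified = 1]
review_id=700: ✓ → 67
review_id=701: ✓ → 173
review_id=702: ✓ → 113
review_id=703: ✓ → 226
review_id=704: ✓ → 247
review_id=705: ✓ → 209
review_id=706: ✓ → 157
review_id=707: ✗
review_id=708: ✓ → 274
review_id=709: ✓ → 20
review_id=710: ✓ → 20
review_id=711: ✗
review_id=712: ✓ → 263
review_id=713: ✓ → 195
length_sum = 67 + 173 + 113 + 226 + 247 + 209 + 157 + 274 + 20 + 20 + 263 + 195 = 1964
—
[verified_max: verified <= 0 AND length < 1329]
review_id=700: ✗
review_id=701: ✓ → 173
review_id=702: ✓ → 113
review_id=703: ✗
review_id=704: ✓ → 247
review_id=705: ✗
review_id=706: ✗
review_id=707: ✓ → 243
review_id=708: ✗
review_id=709: ✓ → 20
review_id=710: ✗
review_id=711: ✓ → 276
review_id=712: ✗
review_id=713: ✗
verified_max = MAX(173, 113, 247, 243, 20, 276) = 276

length_sum=1964, verified_max=276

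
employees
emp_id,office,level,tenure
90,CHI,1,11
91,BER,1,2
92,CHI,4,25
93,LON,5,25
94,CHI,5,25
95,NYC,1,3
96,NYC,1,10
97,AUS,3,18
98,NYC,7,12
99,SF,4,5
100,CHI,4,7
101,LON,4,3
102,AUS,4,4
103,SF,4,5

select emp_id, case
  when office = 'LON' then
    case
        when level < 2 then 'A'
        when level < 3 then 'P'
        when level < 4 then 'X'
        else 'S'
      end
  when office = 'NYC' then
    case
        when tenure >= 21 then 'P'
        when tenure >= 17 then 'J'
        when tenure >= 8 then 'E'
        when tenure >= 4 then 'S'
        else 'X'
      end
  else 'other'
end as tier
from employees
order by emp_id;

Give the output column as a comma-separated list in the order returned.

emp_id=90: office='CHI' → outer ELSE → other
emp_id=91: office='BER' → outer ELSE → other
emp_id=92: office='CHI' → outer ELSE → other
emp_id=93: office='LON' → inner[ELSE] → S
emp_id=94: office='CHI' → outer ELSE → other
emp_id=95: office='NYC' → inner[ELSE] → X
emp_id=96: office='NYC' → inner[tenure >= 8] → E
emp_id=97: office='AUS' → outer ELSE → other
emp_id=98: office='NYC' → inner[tenure >= 8] → E
emp_id=99: office='SF' → outer ELSE → other
emp_id=100: office='CHI' → outer ELSE → other
emp_id=101: office='LON' → inner[ELSE] → S
emp_id=102: office='AUS' → outer ELSE → other
emp_id=103: office='SF' → outer ELSE → other

other, other, other, S, other, X, E, other, E, other, other, S, other, other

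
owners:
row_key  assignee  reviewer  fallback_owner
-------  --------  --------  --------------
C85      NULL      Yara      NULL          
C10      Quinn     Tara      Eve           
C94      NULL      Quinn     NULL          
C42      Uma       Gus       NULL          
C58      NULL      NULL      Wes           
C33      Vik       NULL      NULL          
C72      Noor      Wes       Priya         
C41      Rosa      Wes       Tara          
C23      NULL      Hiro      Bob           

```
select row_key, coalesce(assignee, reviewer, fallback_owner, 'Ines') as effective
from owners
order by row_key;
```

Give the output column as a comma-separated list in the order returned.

Quinn, Hiro, Vik, Rosa, Uma, Wes, Noor, Yara, Quinn

row_key=C10: assignee=Quinn → Quinn
row_key=C23: assignee=NULL, reviewer=Hiro → Hiro
row_key=C33: assignee=Vik → Vik
row_key=C41: assignee=Rosa → Rosa
row_key=C42: assignee=Uma → Uma
row_key=C58: assignee=NULL, reviewer=NULL, fallback_owner=Wes → Wes
row_key=C72: assignee=Noor → Noor
row_key=C85: assignee=NULL, reviewer=Yara → Yara
row_key=C94: assignee=NULL, reviewer=Quinn → Quinn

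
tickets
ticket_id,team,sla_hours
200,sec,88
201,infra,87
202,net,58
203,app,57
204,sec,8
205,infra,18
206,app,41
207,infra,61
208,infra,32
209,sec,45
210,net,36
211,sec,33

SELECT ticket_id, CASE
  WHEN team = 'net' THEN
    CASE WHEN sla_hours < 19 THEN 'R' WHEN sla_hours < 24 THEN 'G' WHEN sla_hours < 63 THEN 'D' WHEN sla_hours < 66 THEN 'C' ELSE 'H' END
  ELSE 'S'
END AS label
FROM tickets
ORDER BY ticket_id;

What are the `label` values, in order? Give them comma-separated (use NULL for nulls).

S, S, D, S, S, S, S, S, S, S, D, S

ticket_id=200: team='sec' → outer ELSE → S
ticket_id=201: team='infra' → outer ELSE → S
ticket_id=202: team='net' → inner[sla_hours < 63] → D
ticket_id=203: team='app' → outer ELSE → S
ticket_id=204: team='sec' → outer ELSE → S
ticket_id=205: team='infra' → outer ELSE → S
ticket_id=206: team='app' → outer ELSE → S
ticket_id=207: team='infra' → outer ELSE → S
ticket_id=208: team='infra' → outer ELSE → S
ticket_id=209: team='sec' → outer ELSE → S
ticket_id=210: team='net' → inner[sla_hours < 63] → D
ticket_id=211: team='sec' → outer ELSE → S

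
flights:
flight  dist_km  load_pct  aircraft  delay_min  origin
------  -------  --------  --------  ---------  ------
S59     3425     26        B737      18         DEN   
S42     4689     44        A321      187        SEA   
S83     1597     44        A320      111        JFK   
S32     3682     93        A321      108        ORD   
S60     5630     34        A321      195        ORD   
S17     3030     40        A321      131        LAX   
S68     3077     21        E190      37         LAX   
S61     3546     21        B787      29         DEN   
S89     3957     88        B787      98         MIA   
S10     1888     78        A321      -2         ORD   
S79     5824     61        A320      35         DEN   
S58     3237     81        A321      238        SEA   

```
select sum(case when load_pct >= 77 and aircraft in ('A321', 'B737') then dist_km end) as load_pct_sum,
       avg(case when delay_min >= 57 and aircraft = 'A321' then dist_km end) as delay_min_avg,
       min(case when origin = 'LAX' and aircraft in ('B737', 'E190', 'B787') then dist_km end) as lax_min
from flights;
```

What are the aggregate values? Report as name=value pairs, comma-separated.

[load_pct_sum: load_pct >= 77 and aircraft in ('A321', 'B737')]
flight=S59: ✗
flight=S42: ✗
flight=S83: ✗
flight=S32: ✓ → 3682
flight=S60: ✗
flight=S17: ✗
flight=S68: ✗
flight=S61: ✗
flight=S89: ✗
flight=S10: ✓ → 1888
flight=S79: ✗
flight=S58: ✓ → 3237
load_pct_sum = 3682 + 1888 + 3237 = 8807
—
[delay_min_avg: delay_min >= 57 and aircraft = 'A321']
flight=S59: ✗
flight=S42: ✓ → 4689
flight=S83: ✗
flight=S32: ✓ → 3682
flight=S60: ✓ → 5630
flight=S17: ✓ → 3030
flight=S68: ✗
flight=S61: ✗
flight=S89: ✗
flight=S10: ✗
flight=S79: ✗
flight=S58: ✓ → 3237
delay_min_avg = (4689 + 3682 + 5630 + 3030 + 3237) / 5 = 4053.6
—
[lax_min: origin = 'LAX' and aircraft in ('B737', 'E190', 'B787')]
flight=S59: ✗
flight=S42: ✗
flight=S83: ✗
flight=S32: ✗
flight=S60: ✗
flight=S17: ✗
flight=S68: ✓ → 3077
flight=S61: ✗
flight=S89: ✗
flight=S10: ✗
flight=S79: ✗
flight=S58: ✗
lax_min = MIN(3077) = 3077

load_pct_sum=8807, delay_min_avg=4053.6, lax_min=3077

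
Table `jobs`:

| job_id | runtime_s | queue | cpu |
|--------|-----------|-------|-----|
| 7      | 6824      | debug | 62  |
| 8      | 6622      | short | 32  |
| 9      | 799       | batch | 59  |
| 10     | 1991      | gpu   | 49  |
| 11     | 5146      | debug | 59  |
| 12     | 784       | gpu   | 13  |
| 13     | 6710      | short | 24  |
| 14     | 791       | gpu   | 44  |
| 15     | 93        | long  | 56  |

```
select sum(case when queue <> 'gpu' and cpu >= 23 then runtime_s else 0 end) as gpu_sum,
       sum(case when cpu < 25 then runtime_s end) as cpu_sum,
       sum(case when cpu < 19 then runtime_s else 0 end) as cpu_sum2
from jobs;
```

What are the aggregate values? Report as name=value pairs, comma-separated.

[gpu_sum: queue <> 'gpu' and cpu >= 23]
job_id=7: ✓ → 6824
job_id=8: ✓ → 6622
job_id=9: ✓ → 799
job_id=10: ✗
job_id=11: ✓ → 5146
job_id=12: ✗
job_id=13: ✓ → 6710
job_id=14: ✗
job_id=15: ✓ → 93
gpu_sum = 6824 + 6622 + 799 + 5146 + 6710 + 93 = 26194
—
[cpu_sum: cpu < 25]
job_id=7: ✗
job_id=8: ✗
job_id=9: ✗
job_id=10: ✗
job_id=11: ✗
job_id=12: ✓ → 784
job_id=13: ✓ → 6710
job_id=14: ✗
job_id=15: ✗
cpu_sum = 784 + 6710 = 7494
—
[cpu_sum2: cpu < 19]
job_id=7: ✗
job_id=8: ✗
job_id=9: ✗
job_id=10: ✗
job_id=11: ✗
job_id=12: ✓ → 784
job_id=13: ✗
job_id=14: ✗
job_id=15: ✗
cpu_sum2 = 784

gpu_sum=26194, cpu_sum=7494, cpu_sum2=784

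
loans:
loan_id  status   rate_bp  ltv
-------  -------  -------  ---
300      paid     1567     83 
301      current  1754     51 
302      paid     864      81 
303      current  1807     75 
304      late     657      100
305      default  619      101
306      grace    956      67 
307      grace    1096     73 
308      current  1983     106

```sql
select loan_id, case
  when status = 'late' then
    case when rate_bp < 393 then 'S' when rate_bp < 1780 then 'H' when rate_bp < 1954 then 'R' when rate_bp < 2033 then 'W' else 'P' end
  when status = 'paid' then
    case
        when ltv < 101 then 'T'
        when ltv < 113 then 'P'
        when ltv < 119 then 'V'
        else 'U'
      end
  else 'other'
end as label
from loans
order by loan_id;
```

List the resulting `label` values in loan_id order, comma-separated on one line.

T, other, T, other, H, other, other, other, other

loan_id=300: status='paid' → inner[ltv < 101] → T
loan_id=301: status='current' → outer ELSE → other
loan_id=302: status='paid' → inner[ltv < 101] → T
loan_id=303: status='current' → outer ELSE → other
loan_id=304: status='late' → inner[rate_bp < 1780] → H
loan_id=305: status='default' → outer ELSE → other
loan_id=306: status='grace' → outer ELSE → other
loan_id=307: status='grace' → outer ELSE → other
loan_id=308: status='current' → outer ELSE → other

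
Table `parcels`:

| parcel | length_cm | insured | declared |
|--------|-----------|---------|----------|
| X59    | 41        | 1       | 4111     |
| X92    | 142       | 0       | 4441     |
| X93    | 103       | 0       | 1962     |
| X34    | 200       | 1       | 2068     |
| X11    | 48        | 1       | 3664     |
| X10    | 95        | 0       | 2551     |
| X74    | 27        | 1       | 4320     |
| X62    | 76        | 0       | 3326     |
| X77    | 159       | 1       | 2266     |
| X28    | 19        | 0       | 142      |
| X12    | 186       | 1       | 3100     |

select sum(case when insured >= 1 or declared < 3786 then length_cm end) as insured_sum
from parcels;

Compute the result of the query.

parcel=X59: ✓ → 41
parcel=X92: ✗
parcel=X93: ✓ → 103
parcel=X34: ✓ → 200
parcel=X11: ✓ → 48
parcel=X10: ✓ → 95
parcel=X74: ✓ → 27
parcel=X62: ✓ → 76
parcel=X77: ✓ → 159
parcel=X28: ✓ → 19
parcel=X12: ✓ → 186
insured_sum = 41 + 103 + 200 + 48 + 95 + 27 + 76 + 159 + 19 + 186 = 954

954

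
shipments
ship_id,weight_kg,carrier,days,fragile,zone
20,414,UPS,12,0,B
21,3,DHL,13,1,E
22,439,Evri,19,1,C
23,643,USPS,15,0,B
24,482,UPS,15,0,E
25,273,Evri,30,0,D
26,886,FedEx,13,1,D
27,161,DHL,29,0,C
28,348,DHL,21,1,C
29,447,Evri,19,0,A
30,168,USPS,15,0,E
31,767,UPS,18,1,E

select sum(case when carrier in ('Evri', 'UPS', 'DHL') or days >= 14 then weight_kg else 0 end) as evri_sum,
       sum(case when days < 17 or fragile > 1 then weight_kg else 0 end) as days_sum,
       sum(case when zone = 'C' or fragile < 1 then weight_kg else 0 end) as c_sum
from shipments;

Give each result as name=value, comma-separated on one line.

evri_sum=4145, days_sum=2596, c_sum=3375

[evri_sum: carrier in ('Evri', 'UPS', 'DHL') or days >= 14]
ship_id=20: ✓ → 414
ship_id=21: ✓ → 3
ship_id=22: ✓ → 439
ship_id=23: ✓ → 643
ship_id=24: ✓ → 482
ship_id=25: ✓ → 273
ship_id=26: ✗
ship_id=27: ✓ → 161
ship_id=28: ✓ → 348
ship_id=29: ✓ → 447
ship_id=30: ✓ → 168
ship_id=31: ✓ → 767
evri_sum = 414 + 3 + 439 + 643 + 482 + 273 + 161 + 348 + 447 + 168 + 767 = 4145
—
[days_sum: days < 17 or fragile > 1]
ship_id=20: ✓ → 414
ship_id=21: ✓ → 3
ship_id=22: ✗
ship_id=23: ✓ → 643
ship_id=24: ✓ → 482
ship_id=25: ✗
ship_id=26: ✓ → 886
ship_id=27: ✗
ship_id=28: ✗
ship_id=29: ✗
ship_id=30: ✓ → 168
ship_id=31: ✗
days_sum = 414 + 3 + 643 + 482 + 886 + 168 = 2596
—
[c_sum: zone = 'C' or fragile < 1]
ship_id=20: ✓ → 414
ship_id=21: ✗
ship_id=22: ✓ → 439
ship_id=23: ✓ → 643
ship_id=24: ✓ → 482
ship_id=25: ✓ → 273
ship_id=26: ✗
ship_id=27: ✓ → 161
ship_id=28: ✓ → 348
ship_id=29: ✓ → 447
ship_id=30: ✓ → 168
ship_id=31: ✗
c_sum = 414 + 439 + 643 + 482 + 273 + 161 + 348 + 447 + 168 = 3375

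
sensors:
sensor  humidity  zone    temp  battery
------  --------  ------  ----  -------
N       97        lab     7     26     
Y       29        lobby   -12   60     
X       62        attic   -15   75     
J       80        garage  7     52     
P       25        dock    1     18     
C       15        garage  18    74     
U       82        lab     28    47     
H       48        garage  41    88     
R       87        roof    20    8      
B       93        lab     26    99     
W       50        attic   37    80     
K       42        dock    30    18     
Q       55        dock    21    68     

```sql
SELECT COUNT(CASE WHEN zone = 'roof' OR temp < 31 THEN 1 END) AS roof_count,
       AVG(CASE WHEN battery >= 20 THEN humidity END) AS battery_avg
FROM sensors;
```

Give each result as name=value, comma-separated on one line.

roof_count=11, battery_avg=61.1

[roof_count: zone = 'roof' OR temp < 31]
sensor=N: ✓ → 1
sensor=Y: ✓ → 1
sensor=X: ✓ → 1
sensor=J: ✓ → 1
sensor=P: ✓ → 1
sensor=C: ✓ → 1
sensor=U: ✓ → 1
sensor=H: ✗
sensor=R: ✓ → 1
sensor=B: ✓ → 1
sensor=W: ✗
sensor=K: ✓ → 1
sensor=Q: ✓ → 1
roof_count = COUNT(1, 1, 1, 1, 1, 1, 1, 1, 1, 1, 1) = 11
—
[battery_avg: battery >= 20]
sensor=N: ✓ → 97
sensor=Y: ✓ → 29
sensor=X: ✓ → 62
sensor=J: ✓ → 80
sensor=P: ✗
sensor=C: ✓ → 15
sensor=U: ✓ → 82
sensor=H: ✓ → 48
sensor=R: ✗
sensor=B: ✓ → 93
sensor=W: ✓ → 50
sensor=K: ✗
sensor=Q: ✓ → 55
battery_avg = (97 + 29 + 62 + 80 + 15 + 82 + 48 + 93 + 50 + 55) / 10 = 61.1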